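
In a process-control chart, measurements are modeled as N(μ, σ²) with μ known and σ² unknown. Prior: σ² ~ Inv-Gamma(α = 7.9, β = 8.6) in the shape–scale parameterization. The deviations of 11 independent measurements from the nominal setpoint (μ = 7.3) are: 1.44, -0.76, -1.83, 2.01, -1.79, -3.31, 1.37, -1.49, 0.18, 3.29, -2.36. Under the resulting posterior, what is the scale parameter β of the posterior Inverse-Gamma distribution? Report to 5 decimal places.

With known mean μ and an Inverse-Gamma(α, β) prior on σ², the Normal likelihood is conjugate: posterior is Inv-Gamma(α + n/2, β + Σ(xᵢ−μ)²/2).
Σ(xᵢ−μ)² = (1.44)² + (-0.76)² + (-1.83)² + (2.01)² + (-1.79)² + (-3.31)² + (1.37)² + (-1.49)² + (0.18)² + (3.29)² + (-2.36)² = 44.7235.
Posterior: Inv-Gamma(7.9 + 11/2, 8.6 + 44.7235/2) = Inv-Gamma(13.40, 30.96175).
Posterior β = 30.96175.

30.96175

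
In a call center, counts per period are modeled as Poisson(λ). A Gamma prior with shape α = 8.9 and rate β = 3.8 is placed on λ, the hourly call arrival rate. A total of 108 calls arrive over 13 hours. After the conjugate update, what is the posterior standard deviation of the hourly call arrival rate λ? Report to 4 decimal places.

0.6436

With a Gamma(shape α, rate β) prior, the Poisson likelihood is conjugate: the posterior is Gamma(α + ΣXᵢ, β + n).
Posterior: Gamma(α+S, β+n) = Gamma(8.9+108, 3.8+13) = Gamma(116.9, 16.8).
SD = √α/β = √116.9/16.8 = 0.6436.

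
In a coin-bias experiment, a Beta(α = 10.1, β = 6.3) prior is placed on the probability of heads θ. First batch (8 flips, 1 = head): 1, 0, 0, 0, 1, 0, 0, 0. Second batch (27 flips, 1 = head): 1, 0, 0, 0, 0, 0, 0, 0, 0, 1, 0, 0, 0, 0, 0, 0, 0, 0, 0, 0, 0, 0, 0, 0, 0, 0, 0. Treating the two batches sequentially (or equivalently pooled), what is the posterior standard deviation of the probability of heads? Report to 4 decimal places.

The Beta prior is conjugate to a Binomial/Bernoulli likelihood; the update adds successes to α and failures to β.
After batch 1: Beta(10.1+2, 6.3+6) = Beta(12.1, 12.3).
After batch 2: Beta(12.1+2, 12.3+25) = Beta(14.1, 37.3).
Var = αβ/((α+β)²(α+β+1)) = 14.1·37.3/(51.4²·52.4) = 0.00379901; SD = √0.00379901 = 0.0616.

0.0616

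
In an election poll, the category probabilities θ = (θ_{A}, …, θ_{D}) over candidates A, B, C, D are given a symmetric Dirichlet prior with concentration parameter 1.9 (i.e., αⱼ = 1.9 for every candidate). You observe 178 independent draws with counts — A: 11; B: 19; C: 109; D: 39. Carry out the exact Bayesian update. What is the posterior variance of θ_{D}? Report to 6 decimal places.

The Dirichlet prior is conjugate to the Multinomial likelihood: each posterior αⱼ = prior αⱼ + observed count nⱼ.
Posterior concentration: (12.9, 20.9, 110.9, 40.9), total = 185.6.
Var[θ_j] = α_j(Σα−α_j)/((Σα)²(Σα+1)) = 40.9·144.7/(185.6²·186.6) = 0.000921.

0.000921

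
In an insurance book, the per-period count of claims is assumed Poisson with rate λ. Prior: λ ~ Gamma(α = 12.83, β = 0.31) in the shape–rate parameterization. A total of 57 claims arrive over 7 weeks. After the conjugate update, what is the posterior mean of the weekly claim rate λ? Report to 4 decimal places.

With a Gamma(shape α, rate β) prior, the Poisson likelihood is conjugate: the posterior is Gamma(α + ΣXᵢ, β + n).
Posterior: Gamma(α+S, β+n) = Gamma(12.83+57, 0.31+7) = Gamma(69.83, 7.31).
Posterior mean = α/β = 69.83/7.31 = 9.5527.

9.5527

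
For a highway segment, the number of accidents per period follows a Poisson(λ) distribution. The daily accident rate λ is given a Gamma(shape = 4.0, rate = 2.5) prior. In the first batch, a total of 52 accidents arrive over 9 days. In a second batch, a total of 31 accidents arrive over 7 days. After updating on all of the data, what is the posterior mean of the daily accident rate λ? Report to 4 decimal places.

With a Gamma(shape α, rate β) prior, the Poisson likelihood is conjugate: the posterior is Gamma(α + ΣXᵢ, β + n).
After batch 1: Gamma(α+S, β+n) = Gamma(4.0+52, 2.5+9) = Gamma(56.0, 11.5).
After batch 2: Gamma(α+S, β+n) = Gamma(56.0+31, 11.5+7) = Gamma(87.0, 18.5).
Posterior mean = α/β = 87.0/18.5 = 4.7027.

4.7027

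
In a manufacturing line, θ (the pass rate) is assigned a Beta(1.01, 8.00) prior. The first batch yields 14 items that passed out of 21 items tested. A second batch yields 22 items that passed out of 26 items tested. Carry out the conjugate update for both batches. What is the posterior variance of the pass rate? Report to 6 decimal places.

The Beta prior is conjugate to a Binomial/Bernoulli likelihood; the update adds successes to α and failures to β.
After batch 1: Beta(1.01+14, 8.00+7) = Beta(15.01, 15.00).
After batch 2: Beta(15.01+22, 15.00+4) = Beta(37.01, 19.00).
Var = αβ/((α+β)²(α+β+1)) = 37.01·19.00/(56.01²·57.01) = 0.003932.

0.003932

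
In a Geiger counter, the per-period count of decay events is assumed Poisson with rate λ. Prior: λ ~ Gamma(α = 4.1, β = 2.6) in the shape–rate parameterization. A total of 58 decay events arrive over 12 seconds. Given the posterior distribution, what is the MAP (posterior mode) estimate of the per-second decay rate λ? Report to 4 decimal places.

With a Gamma(shape α, rate β) prior, the Poisson likelihood is conjugate: the posterior is Gamma(α + ΣXᵢ, β + n).
Posterior: Gamma(α+S, β+n) = Gamma(4.1+58, 2.6+12) = Gamma(62.1, 14.6).
Mode of Gamma(α,β) for α≥1 is (α−1)/β = 61.1/14.6 = 4.1849.

4.1849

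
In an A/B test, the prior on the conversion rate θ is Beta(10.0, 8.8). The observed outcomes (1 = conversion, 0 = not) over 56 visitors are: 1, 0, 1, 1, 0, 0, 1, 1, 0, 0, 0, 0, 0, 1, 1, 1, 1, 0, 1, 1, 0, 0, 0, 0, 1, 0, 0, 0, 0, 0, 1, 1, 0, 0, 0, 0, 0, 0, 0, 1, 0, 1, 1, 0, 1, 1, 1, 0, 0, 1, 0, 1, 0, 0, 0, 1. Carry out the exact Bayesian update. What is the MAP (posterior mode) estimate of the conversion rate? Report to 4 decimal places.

The Beta prior is conjugate to a Binomial/Bernoulli likelihood; the update adds successes to α and failures to β.
Posterior: Beta(α+k, β+n−k) = Beta(10.0+23, 8.8+33) = Beta(33.0, 41.8).
Mode of Beta(a,b) for a,b>1 is (a−1)/(a+b−2) = 32.0/72.8 = 0.4396.

0.4396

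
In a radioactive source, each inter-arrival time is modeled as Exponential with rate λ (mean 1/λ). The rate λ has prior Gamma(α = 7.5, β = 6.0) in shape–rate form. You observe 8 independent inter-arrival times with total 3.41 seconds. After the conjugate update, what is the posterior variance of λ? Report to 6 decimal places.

With a Gamma(shape α, rate β) prior on the exponential rate λ, the posterior after n observations with total T = Σxᵢ is Gamma(α+n, β+T).
Posterior: Gamma(7.5+8, 6.0+3.41) = Gamma(15.5, 9.41).
Var = α/β² = 0.175046.

0.175046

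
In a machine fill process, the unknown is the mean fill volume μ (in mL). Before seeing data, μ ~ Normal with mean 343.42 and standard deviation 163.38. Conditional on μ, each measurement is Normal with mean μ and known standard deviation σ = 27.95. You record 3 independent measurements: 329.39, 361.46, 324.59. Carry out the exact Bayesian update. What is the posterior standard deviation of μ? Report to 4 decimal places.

For Normal data with known variance σ², a Normal(μ₀, σ₀²) prior on μ is conjugate. Posterior precision = 1/σ₀² + n/σ²; posterior mean is the precision-weighted average of μ₀ and x̄.
σ₀² = 163.38² = 26693.0244, σ² = 27.95² = 781.2025; σ² + n·σ₀² = 781.2025 + 3·26693.0244 = 80860.2757.
Posterior precision = 1/σ₀² + n/σ² = 1/26693.0244 + 3/781.2025 = (σ² + n·σ₀²)/(σ₀²σ²) = 80860.2757/(26693.0244·781.2025); posterior variance σₙ² = σ₀²σ²/(σ² + n·σ₀²) = 26693.0244·781.2025/80860.2757 = 257.885064.
Posterior SD = √σₙ² = √(26693.0244·781.2025/80860.2757) = 16.0588.

16.0588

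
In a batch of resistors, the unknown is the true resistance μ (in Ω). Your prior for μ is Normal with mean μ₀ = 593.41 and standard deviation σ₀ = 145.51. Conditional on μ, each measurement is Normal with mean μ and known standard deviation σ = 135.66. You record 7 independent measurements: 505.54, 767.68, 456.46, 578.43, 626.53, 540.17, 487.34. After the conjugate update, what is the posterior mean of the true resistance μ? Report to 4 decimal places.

For Normal data with known variance σ², a Normal(μ₀, σ₀²) prior on μ is conjugate. Posterior precision = 1/σ₀² + n/σ²; posterior mean is the precision-weighted average of μ₀ and x̄.
Σxᵢ = 505.54 + 767.68 + 456.46 + 578.43 + 626.53 + 540.17 + 487.34 = 3962.15, so n·x̄ = 3962.15.
σ₀² = 145.51² = 21173.1601, σ² = 135.66² = 18403.6356; σ² + n·σ₀² = 18403.6356 + 7·21173.1601 = 166615.7563.
Posterior mean = (μ₀/σ₀² + n·x̄/σ²)/(1/σ₀² + n/σ²) = (σ²·μ₀ + σ₀²·n·x̄)/(σ² + n·σ₀²) = (18403.6356·593.41 + 21173.1601·3962.15)/166615.7563 = 94812137.691611/166615.7563 = 569.0466.

569.0466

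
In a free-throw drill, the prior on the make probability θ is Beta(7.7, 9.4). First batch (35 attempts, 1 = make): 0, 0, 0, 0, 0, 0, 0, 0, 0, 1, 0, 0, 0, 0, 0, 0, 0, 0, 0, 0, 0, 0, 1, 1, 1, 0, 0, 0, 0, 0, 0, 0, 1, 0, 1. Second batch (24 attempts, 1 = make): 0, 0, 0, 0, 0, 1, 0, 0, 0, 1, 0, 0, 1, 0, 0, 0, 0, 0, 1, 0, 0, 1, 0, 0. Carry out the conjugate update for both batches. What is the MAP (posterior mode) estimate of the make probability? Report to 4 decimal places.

0.2389

The Beta prior is conjugate to a Binomial/Bernoulli likelihood; the update adds successes to α and failures to β.
After batch 1: Beta(7.7+6, 9.4+29) = Beta(13.7, 38.4).
After batch 2: Beta(13.7+5, 38.4+19) = Beta(18.7, 57.4).
Mode of Beta(a,b) for a,b>1 is (a−1)/(a+b−2) = 17.7/74.1 = 0.2389.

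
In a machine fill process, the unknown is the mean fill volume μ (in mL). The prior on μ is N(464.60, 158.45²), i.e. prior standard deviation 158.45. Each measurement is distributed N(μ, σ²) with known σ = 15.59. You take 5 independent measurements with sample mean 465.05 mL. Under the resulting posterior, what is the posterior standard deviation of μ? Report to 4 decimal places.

For Normal data with known variance σ², a Normal(μ₀, σ₀²) prior on μ is conjugate. Posterior precision = 1/σ₀² + n/σ²; posterior mean is the precision-weighted average of μ₀ and x̄.
σ₀² = 158.45² = 25106.4025, σ² = 15.59² = 243.0481; σ² + n·σ₀² = 243.0481 + 5·25106.4025 = 125775.0606.
Posterior precision = 1/σ₀² + n/σ² = 1/25106.4025 + 5/243.0481 = (σ² + n·σ₀²)/(σ₀²σ²) = 125775.0606/(25106.4025·243.0481); posterior variance σₙ² = σ₀²σ²/(σ² + n·σ₀²) = 25106.4025·243.0481/125775.0606 = 48.515687.
Posterior SD = √σₙ² = √(25106.4025·243.0481/125775.0606) = 6.9653.

6.9653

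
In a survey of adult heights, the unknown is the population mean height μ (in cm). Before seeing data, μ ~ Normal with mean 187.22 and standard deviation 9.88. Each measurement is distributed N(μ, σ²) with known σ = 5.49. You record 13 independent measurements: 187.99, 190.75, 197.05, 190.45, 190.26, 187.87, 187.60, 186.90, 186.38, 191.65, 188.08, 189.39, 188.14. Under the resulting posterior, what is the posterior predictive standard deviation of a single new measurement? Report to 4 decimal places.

5.6925

For Normal data with known variance σ², a Normal(μ₀, σ₀²) prior on μ is conjugate. Posterior precision = 1/σ₀² + n/σ²; posterior mean is the precision-weighted average of μ₀ and x̄.
σ₀² = 9.88² = 97.6144, σ² = 5.49² = 30.1401; σ² + n·σ₀² = 30.1401 + 13·97.6144 = 1299.1273.
Posterior precision = 1/σ₀² + n/σ² = 1/97.6144 + 13/30.1401 = (σ² + n·σ₀²)/(σ₀²σ²) = 1299.1273/(97.6144·30.1401); posterior variance σₙ² = σ₀²σ²/(σ² + n·σ₀²) = 97.6144·30.1401/1299.1273 = 2.264680.
Predictive variance for one new observation = σₙ² + σ² = 97.6144·30.1401/1299.1273 + 30.1401 = σ²·(σ₀² + 1299.1273)/1299.1273 = 30.1401·1396.7417/1299.1273 = 32.404780; SD = √(30.1401·1396.7417/1299.1273) = 5.6925.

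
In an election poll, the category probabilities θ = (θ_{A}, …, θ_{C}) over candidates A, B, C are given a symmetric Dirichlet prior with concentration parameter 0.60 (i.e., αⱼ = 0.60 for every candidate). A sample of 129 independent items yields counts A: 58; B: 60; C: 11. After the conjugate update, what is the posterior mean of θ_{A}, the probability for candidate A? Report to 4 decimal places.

0.4480

The Dirichlet prior is conjugate to the Multinomial likelihood: each posterior αⱼ = prior αⱼ + observed count nⱼ.
Posterior concentration: (58.60, 60.60, 11.60), total = 130.80.
E[θ_{A}|data] = α_{A}/Σα = 58.60/130.80 = 0.4480.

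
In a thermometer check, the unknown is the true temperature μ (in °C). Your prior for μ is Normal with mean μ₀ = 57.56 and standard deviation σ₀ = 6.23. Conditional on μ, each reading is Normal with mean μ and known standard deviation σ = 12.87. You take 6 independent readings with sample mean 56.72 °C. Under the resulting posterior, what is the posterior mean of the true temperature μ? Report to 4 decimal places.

For Normal data with known variance σ², a Normal(μ₀, σ₀²) prior on μ is conjugate. Posterior precision = 1/σ₀² + n/σ²; posterior mean is the precision-weighted average of μ₀ and x̄.
n·x̄ = 6·56.72 = 340.32.
σ₀² = 6.23² = 38.8129, σ² = 12.87² = 165.6369; σ² + n·σ₀² = 165.6369 + 6·38.8129 = 398.5143.
Posterior mean = (μ₀/σ₀² + n·x̄/σ²)/(1/σ₀² + n/σ²) = (σ²·μ₀ + σ₀²·n·x̄)/(σ² + n·σ₀²) = (165.6369·57.56 + 38.8129·340.32)/398.5143 = 22742.866092/398.5143 = 57.0691.

57.0691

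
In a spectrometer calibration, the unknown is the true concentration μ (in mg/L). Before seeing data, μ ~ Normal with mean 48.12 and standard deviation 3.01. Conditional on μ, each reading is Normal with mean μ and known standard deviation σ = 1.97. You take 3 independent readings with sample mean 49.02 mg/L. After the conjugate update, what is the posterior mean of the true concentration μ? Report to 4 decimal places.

48.9076

For Normal data with known variance σ², a Normal(μ₀, σ₀²) prior on μ is conjugate. Posterior precision = 1/σ₀² + n/σ²; posterior mean is the precision-weighted average of μ₀ and x̄.
n·x̄ = 3·49.02 = 147.06.
σ₀² = 3.01² = 9.0601, σ² = 1.97² = 3.8809; σ² + n·σ₀² = 3.8809 + 3·9.0601 = 31.0612.
Posterior mean = (μ₀/σ₀² + n·x̄/σ²)/(1/σ₀² + n/σ²) = (σ²·μ₀ + σ₀²·n·x̄)/(σ² + n·σ₀²) = (3.8809·48.12 + 9.0601·147.06)/31.0612 = 1519.127214/31.0612 = 48.9076.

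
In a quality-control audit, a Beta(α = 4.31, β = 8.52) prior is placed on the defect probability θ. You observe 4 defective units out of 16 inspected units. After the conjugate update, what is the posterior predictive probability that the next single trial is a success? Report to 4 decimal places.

0.2882

The Beta prior is conjugate to a Binomial/Bernoulli likelihood; the update adds successes to α and failures to β.
Posterior: Beta(α+k, β+n−k) = Beta(4.31+4, 8.52+12) = Beta(8.31, 20.52).
For a single future Bernoulli trial, P(success | data) = α/(α+β) = 0.2882.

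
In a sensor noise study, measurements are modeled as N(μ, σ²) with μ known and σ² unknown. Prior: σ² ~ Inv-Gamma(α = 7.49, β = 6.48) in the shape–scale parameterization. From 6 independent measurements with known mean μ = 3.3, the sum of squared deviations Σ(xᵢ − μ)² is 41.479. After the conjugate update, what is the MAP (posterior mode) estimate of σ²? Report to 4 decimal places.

2.3690

With known mean μ and an Inverse-Gamma(α, β) prior on σ², the Normal likelihood is conjugate: posterior is Inv-Gamma(α + n/2, β + Σ(xᵢ−μ)²/2).
Posterior: Inv-Gamma(7.49 + 6/2, 6.48 + 41.479/2) = Inv-Gamma(10.49, 27.2195).
Mode = β/(α+1) = 27.2195/11.49 = 2.3690.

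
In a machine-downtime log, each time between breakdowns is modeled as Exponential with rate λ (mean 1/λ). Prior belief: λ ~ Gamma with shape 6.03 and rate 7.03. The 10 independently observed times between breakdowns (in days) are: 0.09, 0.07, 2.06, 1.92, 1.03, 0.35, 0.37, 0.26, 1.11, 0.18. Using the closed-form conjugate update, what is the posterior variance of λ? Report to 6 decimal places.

With a Gamma(shape α, rate β) prior on the exponential rate λ, the posterior after n observations with total T = Σxᵢ is Gamma(α+n, β+T).
Sum of observations T = 7.44 days; n = 10.
Posterior: Gamma(6.03+10, 7.03+7.44) = Gamma(16.03, 14.47).
Var = α/β² = 0.076559.

0.076559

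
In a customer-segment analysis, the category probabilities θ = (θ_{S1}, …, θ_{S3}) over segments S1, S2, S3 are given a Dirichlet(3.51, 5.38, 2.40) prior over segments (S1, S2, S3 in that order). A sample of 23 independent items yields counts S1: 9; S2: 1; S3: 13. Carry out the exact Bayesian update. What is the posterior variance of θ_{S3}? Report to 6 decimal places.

The Dirichlet prior is conjugate to the Multinomial likelihood: each posterior αⱼ = prior αⱼ + observed count nⱼ.
Posterior concentration: (12.51, 6.38, 15.40), total = 34.29.
Var[θ_j] = α_j(Σα−α_j)/((Σα)²(Σα+1)) = 15.40·18.89/(34.29²·35.29) = 0.007011.

0.007011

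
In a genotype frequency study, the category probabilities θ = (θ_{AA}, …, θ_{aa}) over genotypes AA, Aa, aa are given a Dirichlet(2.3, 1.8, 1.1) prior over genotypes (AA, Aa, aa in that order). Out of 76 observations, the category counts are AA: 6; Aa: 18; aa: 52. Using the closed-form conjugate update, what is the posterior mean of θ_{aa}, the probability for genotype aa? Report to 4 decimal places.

The Dirichlet prior is conjugate to the Multinomial likelihood: each posterior αⱼ = prior αⱼ + observed count nⱼ.
Posterior concentration: (8.3, 19.8, 53.1), total = 81.2.
E[θ_{aa}|data] = α_{aa}/Σα = 53.1/81.2 = 0.6539.

0.6539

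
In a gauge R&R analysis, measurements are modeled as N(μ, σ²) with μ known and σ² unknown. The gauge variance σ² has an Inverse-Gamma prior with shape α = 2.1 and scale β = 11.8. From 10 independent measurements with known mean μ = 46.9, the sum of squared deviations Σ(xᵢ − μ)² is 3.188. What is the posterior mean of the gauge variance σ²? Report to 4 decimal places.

With known mean μ and an Inverse-Gamma(α, β) prior on σ², the Normal likelihood is conjugate: posterior is Inv-Gamma(α + n/2, β + Σ(xᵢ−μ)²/2).
Posterior: Inv-Gamma(2.1 + 10/2, 11.8 + 3.188/2) = Inv-Gamma(7.10, 13.3940).
E[σ²|data] = β/(α−1) = 13.3940/6.10 = 2.1957.

2.1957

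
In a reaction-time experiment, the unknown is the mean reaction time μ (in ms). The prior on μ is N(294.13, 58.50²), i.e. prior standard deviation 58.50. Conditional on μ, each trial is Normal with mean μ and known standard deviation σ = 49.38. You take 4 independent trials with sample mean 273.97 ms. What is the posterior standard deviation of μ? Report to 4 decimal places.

22.7470

For Normal data with known variance σ², a Normal(μ₀, σ₀²) prior on μ is conjugate. Posterior precision = 1/σ₀² + n/σ²; posterior mean is the precision-weighted average of μ₀ and x̄.
σ₀² = 58.50² = 3422.25, σ² = 49.38² = 2438.3844; σ² + n·σ₀² = 2438.3844 + 4·3422.25 = 16127.3844.
Posterior precision = 1/σ₀² + n/σ² = 1/3422.25 + 4/2438.3844 = (σ² + n·σ₀²)/(σ₀²σ²) = 16127.3844/(3422.25·2438.3844); posterior variance σₙ² = σ₀²σ²/(σ² + n·σ₀²) = 3422.25·2438.3844/16127.3844 = 517.428047.
Posterior SD = √σₙ² = √(3422.25·2438.3844/16127.3844) = 22.7470.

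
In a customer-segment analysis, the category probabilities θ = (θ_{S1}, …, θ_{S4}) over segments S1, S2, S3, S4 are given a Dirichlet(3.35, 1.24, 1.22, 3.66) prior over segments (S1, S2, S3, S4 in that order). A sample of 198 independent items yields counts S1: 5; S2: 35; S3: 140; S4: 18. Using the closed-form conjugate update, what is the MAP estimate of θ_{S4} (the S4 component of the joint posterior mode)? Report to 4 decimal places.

0.1015

The Dirichlet prior is conjugate to the Multinomial likelihood: each posterior αⱼ = prior αⱼ + observed count nⱼ.
Posterior concentration: (8.35, 36.24, 141.22, 21.66), total = 207.47.
Joint mode component: (α_{S4}−1)/(Σα−K) = 20.66/203.47 = 0.1015.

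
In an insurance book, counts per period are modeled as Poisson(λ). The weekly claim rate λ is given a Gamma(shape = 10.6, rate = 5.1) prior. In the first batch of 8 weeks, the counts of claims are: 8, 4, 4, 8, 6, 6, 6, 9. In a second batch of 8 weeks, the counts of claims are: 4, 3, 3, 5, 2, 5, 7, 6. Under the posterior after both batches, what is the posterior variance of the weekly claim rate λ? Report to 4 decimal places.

0.2170

With a Gamma(shape α, rate β) prior, the Poisson likelihood is conjugate: the posterior is Gamma(α + ΣXᵢ, β + n).
Batch 1: sum of counts S = 51 over n = 8 weeks.
After batch 1: Gamma(α+S, β+n) = Gamma(10.6+51, 5.1+8) = Gamma(61.6, 13.1).
Batch 2: sum of counts S = 35 over n = 8 weeks.
After batch 2: Gamma(α+S, β+n) = Gamma(61.6+35, 13.1+8) = Gamma(96.6, 21.1).
Var = α/β² = 96.6/21.1² = 0.2170.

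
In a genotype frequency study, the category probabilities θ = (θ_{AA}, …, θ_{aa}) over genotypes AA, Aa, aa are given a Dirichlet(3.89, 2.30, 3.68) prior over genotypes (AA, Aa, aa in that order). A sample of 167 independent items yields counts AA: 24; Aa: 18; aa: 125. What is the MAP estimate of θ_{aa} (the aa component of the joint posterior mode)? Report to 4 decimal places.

0.7343

The Dirichlet prior is conjugate to the Multinomial likelihood: each posterior αⱼ = prior αⱼ + observed count nⱼ.
Posterior concentration: (27.89, 20.30, 128.68), total = 176.87.
Joint mode component: (α_{aa}−1)/(Σα−K) = 127.68/173.87 = 0.7343.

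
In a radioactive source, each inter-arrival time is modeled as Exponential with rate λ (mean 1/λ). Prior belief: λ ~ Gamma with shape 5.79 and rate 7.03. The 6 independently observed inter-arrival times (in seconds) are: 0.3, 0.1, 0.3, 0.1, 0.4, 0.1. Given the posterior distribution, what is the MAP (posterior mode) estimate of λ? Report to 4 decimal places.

1.2953

With a Gamma(shape α, rate β) prior on the exponential rate λ, the posterior after n observations with total T = Σxᵢ is Gamma(α+n, β+T).
Sum of observations T = 1.3 seconds; n = 6.
Posterior: Gamma(5.79+6, 7.03+1.3) = Gamma(11.79, 8.33).
Mode = (α−1)/β = 1.2953.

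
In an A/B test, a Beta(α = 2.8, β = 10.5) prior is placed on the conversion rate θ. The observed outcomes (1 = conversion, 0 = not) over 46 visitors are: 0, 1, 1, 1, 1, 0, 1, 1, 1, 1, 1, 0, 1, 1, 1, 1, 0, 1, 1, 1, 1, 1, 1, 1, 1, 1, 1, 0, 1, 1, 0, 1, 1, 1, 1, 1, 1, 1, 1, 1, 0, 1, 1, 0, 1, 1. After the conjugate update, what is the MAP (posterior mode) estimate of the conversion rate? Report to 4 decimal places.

0.6946

The Beta prior is conjugate to a Binomial/Bernoulli likelihood; the update adds successes to α and failures to β.
Posterior: Beta(α+k, β+n−k) = Beta(2.8+38, 10.5+8) = Beta(40.8, 18.5).
Mode of Beta(a,b) for a,b>1 is (a−1)/(a+b−2) = 39.8/57.3 = 0.6946.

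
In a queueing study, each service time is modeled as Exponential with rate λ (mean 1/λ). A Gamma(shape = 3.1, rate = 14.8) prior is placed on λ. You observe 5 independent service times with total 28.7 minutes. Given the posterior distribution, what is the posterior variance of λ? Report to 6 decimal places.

0.004281

With a Gamma(shape α, rate β) prior on the exponential rate λ, the posterior after n observations with total T = Σxᵢ is Gamma(α+n, β+T).
Posterior: Gamma(3.1+5, 14.8+28.7) = Gamma(8.1, 43.5).
Var = α/β² = 0.004281.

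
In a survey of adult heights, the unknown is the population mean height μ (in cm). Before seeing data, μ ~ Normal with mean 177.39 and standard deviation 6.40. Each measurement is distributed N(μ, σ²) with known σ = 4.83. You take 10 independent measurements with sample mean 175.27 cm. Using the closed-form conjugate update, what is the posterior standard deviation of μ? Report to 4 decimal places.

For Normal data with known variance σ², a Normal(μ₀, σ₀²) prior on μ is conjugate. Posterior precision = 1/σ₀² + n/σ²; posterior mean is the precision-weighted average of μ₀ and x̄.
σ₀² = 6.40² = 40.96, σ² = 4.83² = 23.3289; σ² + n·σ₀² = 23.3289 + 10·40.96 = 432.9289.
Posterior precision = 1/σ₀² + n/σ² = 1/40.96 + 10/23.3289 = (σ² + n·σ₀²)/(σ₀²σ²) = 432.9289/(40.96·23.3289); posterior variance σₙ² = σ₀²σ²/(σ² + n·σ₀²) = 40.96·23.3289/432.9289 = 2.207179.
Posterior SD = √σₙ² = √(40.96·23.3289/432.9289) = 1.4857.

1.4857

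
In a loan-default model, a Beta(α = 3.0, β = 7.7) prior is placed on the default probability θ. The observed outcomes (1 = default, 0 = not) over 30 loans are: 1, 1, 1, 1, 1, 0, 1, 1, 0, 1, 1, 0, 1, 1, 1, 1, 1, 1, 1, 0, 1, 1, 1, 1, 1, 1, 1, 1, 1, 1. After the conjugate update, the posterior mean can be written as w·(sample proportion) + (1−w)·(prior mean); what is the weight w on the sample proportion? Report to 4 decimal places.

0.7371

The Beta prior is conjugate to a Binomial/Bernoulli likelihood; the update adds successes to α and failures to β.
Posterior mean = (α₀+k)/(α₀+β₀+n) = [n/(α₀+β₀+n)]·(k/n) + [(α₀+β₀)/(α₀+β₀+n)]·α₀/(α₀+β₀), so only n and the prior enter the weight.
The weight on the data is w = n/(α₀+β₀+n) = 30/(3.0+7.7+30) = 30/40.7 = 0.7371.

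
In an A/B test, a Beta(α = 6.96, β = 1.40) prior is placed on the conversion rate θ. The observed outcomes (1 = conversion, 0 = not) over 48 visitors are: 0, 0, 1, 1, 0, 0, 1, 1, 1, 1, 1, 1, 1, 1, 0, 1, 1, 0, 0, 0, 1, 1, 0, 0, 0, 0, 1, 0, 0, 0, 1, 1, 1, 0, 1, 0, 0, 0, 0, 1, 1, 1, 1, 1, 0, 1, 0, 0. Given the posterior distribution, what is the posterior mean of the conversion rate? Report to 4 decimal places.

The Beta prior is conjugate to a Binomial/Bernoulli likelihood; the update adds successes to α and failures to β.
Posterior: Beta(α+k, β+n−k) = Beta(6.96+25, 1.40+23) = Beta(31.96, 24.40).
Posterior mean = α/(α+β) = 31.96/56.36 = 0.5671.

0.5671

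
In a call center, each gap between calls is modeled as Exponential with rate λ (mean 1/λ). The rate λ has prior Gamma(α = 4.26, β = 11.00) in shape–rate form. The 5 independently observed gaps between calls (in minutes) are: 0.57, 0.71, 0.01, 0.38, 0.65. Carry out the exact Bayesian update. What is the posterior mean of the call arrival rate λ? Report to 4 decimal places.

0.6952

With a Gamma(shape α, rate β) prior on the exponential rate λ, the posterior after n observations with total T = Σxᵢ is Gamma(α+n, β+T).
Sum of observations T = 2.32 minutes; n = 5.
Posterior: Gamma(4.26+5, 11.00+2.32) = Gamma(9.26, 13.32).
Posterior mean of λ = α/β = 9.26/13.32 = 0.6952.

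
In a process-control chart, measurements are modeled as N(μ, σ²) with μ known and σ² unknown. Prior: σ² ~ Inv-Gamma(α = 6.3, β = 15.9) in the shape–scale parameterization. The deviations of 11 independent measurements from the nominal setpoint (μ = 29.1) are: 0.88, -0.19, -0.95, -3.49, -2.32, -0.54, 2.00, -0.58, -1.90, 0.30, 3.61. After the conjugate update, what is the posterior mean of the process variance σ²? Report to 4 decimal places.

3.3535

With known mean μ and an Inverse-Gamma(α, β) prior on σ², the Normal likelihood is conjugate: posterior is Inv-Gamma(α + n/2, β + Σ(xᵢ−μ)²/2).
Σ(xᵢ−μ)² = (0.88)² + (-0.19)² + (-0.95)² + (-3.49)² + (-2.32)² + (-0.54)² + (2.00)² + (-0.58)² + (-1.90)² + (0.30)² + (3.61)² = 40.6356.
Posterior: Inv-Gamma(6.3 + 11/2, 15.9 + 40.6356/2) = Inv-Gamma(11.80, 36.21780).
E[σ²|data] = β/(α−1) = 36.21780/10.80 = 3.3535.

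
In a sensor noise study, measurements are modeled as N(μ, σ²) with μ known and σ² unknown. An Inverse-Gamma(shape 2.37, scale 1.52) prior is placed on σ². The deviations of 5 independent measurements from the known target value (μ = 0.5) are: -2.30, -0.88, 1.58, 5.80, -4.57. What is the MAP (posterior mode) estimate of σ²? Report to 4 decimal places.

With known mean μ and an Inverse-Gamma(α, β) prior on σ², the Normal likelihood is conjugate: posterior is Inv-Gamma(α + n/2, β + Σ(xᵢ−μ)²/2).
Σ(xᵢ−μ)² = (-2.30)² + (-0.88)² + (1.58)² + (5.80)² + (-4.57)² = 63.0857.
Posterior: Inv-Gamma(2.37 + 5/2, 1.52 + 63.0857/2) = Inv-Gamma(4.87, 33.06285).
Mode = β/(α+1) = 33.06285/5.87 = 5.6325.

5.6325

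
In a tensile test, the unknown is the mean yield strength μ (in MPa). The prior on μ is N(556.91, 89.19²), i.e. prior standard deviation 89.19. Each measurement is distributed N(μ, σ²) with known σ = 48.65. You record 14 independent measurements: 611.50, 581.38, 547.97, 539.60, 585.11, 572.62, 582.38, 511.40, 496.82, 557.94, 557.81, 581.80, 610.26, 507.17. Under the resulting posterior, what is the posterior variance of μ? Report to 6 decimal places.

165.540636

For Normal data with known variance σ², a Normal(μ₀, σ₀²) prior on μ is conjugate. Posterior precision = 1/σ₀² + n/σ²; posterior mean is the precision-weighted average of μ₀ and x̄.
σ₀² = 89.19² = 7954.8561, σ² = 48.65² = 2366.8225; σ² + n·σ₀² = 2366.8225 + 14·7954.8561 = 113734.8079.
Posterior precision = 1/σ₀² + n/σ² = 1/7954.8561 + 14/2366.8225 = (σ² + n·σ₀²)/(σ₀²σ²) = 113734.8079/(7954.8561·2366.8225); posterior variance σₙ² = σ₀²σ²/(σ² + n·σ₀²) = 7954.8561·2366.8225/113734.8079 = 165.540636.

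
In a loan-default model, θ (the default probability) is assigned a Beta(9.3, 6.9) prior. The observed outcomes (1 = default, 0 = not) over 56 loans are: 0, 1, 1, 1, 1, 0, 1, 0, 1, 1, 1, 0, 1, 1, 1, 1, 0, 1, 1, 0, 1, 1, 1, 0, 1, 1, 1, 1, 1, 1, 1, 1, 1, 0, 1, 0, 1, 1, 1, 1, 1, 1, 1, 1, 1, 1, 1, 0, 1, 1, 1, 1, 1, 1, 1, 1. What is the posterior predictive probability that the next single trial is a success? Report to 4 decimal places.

The Beta prior is conjugate to a Binomial/Bernoulli likelihood; the update adds successes to α and failures to β.
Posterior: Beta(α+k, β+n−k) = Beta(9.3+46, 6.9+10) = Beta(55.3, 16.9).
For a single future Bernoulli trial, P(success | data) = α/(α+β) = 0.7659.

0.7659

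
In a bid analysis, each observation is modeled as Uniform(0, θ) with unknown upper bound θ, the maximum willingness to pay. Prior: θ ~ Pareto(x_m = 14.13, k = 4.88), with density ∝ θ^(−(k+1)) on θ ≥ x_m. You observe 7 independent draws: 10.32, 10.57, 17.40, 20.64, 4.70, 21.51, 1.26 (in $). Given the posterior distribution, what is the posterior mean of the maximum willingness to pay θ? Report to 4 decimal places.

23.4870

A Pareto(scale x_m, shape k) prior on the upper bound θ of Uniform(0, θ) is conjugate: posterior is Pareto(max(x_m, max xᵢ), k + n).
Sample maximum = 21.51; prior scale x_m = 14.13 → posterior scale = max = 21.51.
Posterior shape = 4.88 + 7 = 11.88.
E[θ|data] = k·x_m/(k−1) = 11.88·21.51/10.88 = 23.4870.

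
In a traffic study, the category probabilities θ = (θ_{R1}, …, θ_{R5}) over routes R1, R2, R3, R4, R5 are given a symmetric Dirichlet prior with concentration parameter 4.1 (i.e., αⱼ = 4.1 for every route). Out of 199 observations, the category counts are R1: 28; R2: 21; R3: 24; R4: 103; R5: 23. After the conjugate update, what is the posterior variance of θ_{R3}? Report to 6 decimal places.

0.000506

The Dirichlet prior is conjugate to the Multinomial likelihood: each posterior αⱼ = prior αⱼ + observed count nⱼ.
Posterior concentration: (32.1, 25.1, 28.1, 107.1, 27.1), total = 219.5.
Var[θ_j] = α_j(Σα−α_j)/((Σα)²(Σα+1)) = 28.1·191.4/(219.5²·220.5) = 0.000506.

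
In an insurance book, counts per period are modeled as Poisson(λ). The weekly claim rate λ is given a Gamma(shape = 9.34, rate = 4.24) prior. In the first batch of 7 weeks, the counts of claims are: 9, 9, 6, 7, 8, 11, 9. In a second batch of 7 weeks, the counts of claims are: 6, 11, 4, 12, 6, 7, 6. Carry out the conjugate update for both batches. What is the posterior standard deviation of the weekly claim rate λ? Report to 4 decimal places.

0.6014

With a Gamma(shape α, rate β) prior, the Poisson likelihood is conjugate: the posterior is Gamma(α + ΣXᵢ, β + n).
Batch 1: sum of counts S = 59 over n = 7 weeks.
After batch 1: Gamma(α+S, β+n) = Gamma(9.34+59, 4.24+7) = Gamma(68.34, 11.24).
Batch 2: sum of counts S = 52 over n = 7 weeks.
After batch 2: Gamma(α+S, β+n) = Gamma(68.34+52, 11.24+7) = Gamma(120.34, 18.24).
SD = √α/β = √120.34/18.24 = 0.6014.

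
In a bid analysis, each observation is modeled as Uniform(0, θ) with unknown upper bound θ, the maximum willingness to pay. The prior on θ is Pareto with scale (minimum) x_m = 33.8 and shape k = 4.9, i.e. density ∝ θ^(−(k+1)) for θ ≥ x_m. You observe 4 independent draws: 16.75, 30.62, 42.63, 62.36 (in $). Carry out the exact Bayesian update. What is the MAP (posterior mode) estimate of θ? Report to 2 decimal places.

A Pareto(scale x_m, shape k) prior on the upper bound θ of Uniform(0, θ) is conjugate: posterior is Pareto(max(x_m, max xᵢ), k + n).
Sample maximum = 62.36; prior scale x_m = 33.8 → posterior scale = max = 62.36.
Posterior shape = 4.9 + 4 = 8.9.
The Pareto density is decreasing on [x_m, ∞), so the mode is x_m = 62.36.

62.36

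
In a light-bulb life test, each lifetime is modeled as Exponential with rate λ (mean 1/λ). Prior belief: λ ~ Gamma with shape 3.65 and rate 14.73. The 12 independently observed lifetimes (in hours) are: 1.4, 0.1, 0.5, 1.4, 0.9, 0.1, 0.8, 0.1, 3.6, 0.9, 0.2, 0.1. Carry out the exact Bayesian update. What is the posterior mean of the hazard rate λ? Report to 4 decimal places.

With a Gamma(shape α, rate β) prior on the exponential rate λ, the posterior after n observations with total T = Σxᵢ is Gamma(α+n, β+T).
Sum of observations T = 10.1 hours; n = 12.
Posterior: Gamma(3.65+12, 14.73+10.1) = Gamma(15.65, 24.83).
Posterior mean of λ = α/β = 15.65/24.83 = 0.6303.

0.6303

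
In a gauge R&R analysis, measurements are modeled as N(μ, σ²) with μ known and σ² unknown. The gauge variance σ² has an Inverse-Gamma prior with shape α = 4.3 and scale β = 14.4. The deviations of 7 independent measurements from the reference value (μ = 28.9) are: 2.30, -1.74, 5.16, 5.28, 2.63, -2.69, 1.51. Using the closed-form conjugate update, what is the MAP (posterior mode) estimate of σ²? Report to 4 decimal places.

6.1395

With known mean μ and an Inverse-Gamma(α, β) prior on σ², the Normal likelihood is conjugate: posterior is Inv-Gamma(α + n/2, β + Σ(xᵢ−μ)²/2).
Σ(xᵢ−μ)² = (2.30)² + (-1.74)² + (5.16)² + (5.28)² + (2.63)² + (-2.69)² + (1.51)² = 79.2547.
Posterior: Inv-Gamma(4.3 + 7/2, 14.4 + 79.2547/2) = Inv-Gamma(7.80, 54.02735).
Mode = β/(α+1) = 54.02735/8.80 = 6.1395.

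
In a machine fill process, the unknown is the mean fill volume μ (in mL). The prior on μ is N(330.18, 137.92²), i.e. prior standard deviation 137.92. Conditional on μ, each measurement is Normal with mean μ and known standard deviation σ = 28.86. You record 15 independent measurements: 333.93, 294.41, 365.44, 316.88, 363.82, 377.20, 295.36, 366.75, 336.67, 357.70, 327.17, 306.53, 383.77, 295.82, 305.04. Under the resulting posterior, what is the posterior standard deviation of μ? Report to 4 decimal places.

7.4408

For Normal data with known variance σ², a Normal(μ₀, σ₀²) prior on μ is conjugate. Posterior precision = 1/σ₀² + n/σ²; posterior mean is the precision-weighted average of μ₀ and x̄.
σ₀² = 137.92² = 19021.9264, σ² = 28.86² = 832.8996; σ² + n·σ₀² = 832.8996 + 15·19021.9264 = 286161.7956.
Posterior precision = 1/σ₀² + n/σ² = 1/19021.9264 + 15/832.8996 = (σ² + n·σ₀²)/(σ₀²σ²) = 286161.7956/(19021.9264·832.8996); posterior variance σₙ² = σ₀²σ²/(σ² + n·σ₀²) = 19021.9264·832.8996/286161.7956 = 55.365025.
Posterior SD = √σₙ² = √(19021.9264·832.8996/286161.7956) = 7.4408.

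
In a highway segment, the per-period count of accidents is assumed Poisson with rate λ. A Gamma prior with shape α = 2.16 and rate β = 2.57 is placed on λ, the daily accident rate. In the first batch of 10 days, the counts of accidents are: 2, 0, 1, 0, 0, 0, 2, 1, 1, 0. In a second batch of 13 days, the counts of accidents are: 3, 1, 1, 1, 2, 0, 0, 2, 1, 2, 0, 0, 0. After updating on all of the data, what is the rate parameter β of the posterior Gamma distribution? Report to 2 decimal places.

25.57

With a Gamma(shape α, rate β) prior, the Poisson likelihood is conjugate: the posterior is Gamma(α + ΣXᵢ, β + n).
Batch 1: sum of counts S = 7 over n = 10 days.
After batch 1: Gamma(α+S, β+n) = Gamma(2.16+7, 2.57+10) = Gamma(9.16, 12.57).
Batch 2: sum of counts S = 13 over n = 13 days.
After batch 2: Gamma(α+S, β+n) = Gamma(9.16+13, 12.57+13) = Gamma(22.16, 25.57).
Posterior β = 25.57.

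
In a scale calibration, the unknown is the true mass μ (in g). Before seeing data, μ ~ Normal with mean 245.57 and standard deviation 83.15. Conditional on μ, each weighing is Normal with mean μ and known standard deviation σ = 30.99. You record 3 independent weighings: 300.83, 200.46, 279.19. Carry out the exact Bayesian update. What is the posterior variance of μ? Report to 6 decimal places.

305.960207

For Normal data with known variance σ², a Normal(μ₀, σ₀²) prior on μ is conjugate. Posterior precision = 1/σ₀² + n/σ²; posterior mean is the precision-weighted average of μ₀ and x̄.
σ₀² = 83.15² = 6913.9225, σ² = 30.99² = 960.3801; σ² + n·σ₀² = 960.3801 + 3·6913.9225 = 21702.1476.
Posterior precision = 1/σ₀² + n/σ² = 1/6913.9225 + 3/960.3801 = (σ² + n·σ₀²)/(σ₀²σ²) = 21702.1476/(6913.9225·960.3801); posterior variance σₙ² = σ₀²σ²/(σ² + n·σ₀²) = 6913.9225·960.3801/21702.1476 = 305.960207.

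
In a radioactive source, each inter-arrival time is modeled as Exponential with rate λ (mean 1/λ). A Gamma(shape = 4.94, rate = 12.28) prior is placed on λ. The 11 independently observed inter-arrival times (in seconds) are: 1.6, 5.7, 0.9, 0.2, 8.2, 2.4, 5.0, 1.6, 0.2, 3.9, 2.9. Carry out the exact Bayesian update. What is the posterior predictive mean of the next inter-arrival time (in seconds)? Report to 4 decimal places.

With a Gamma(shape α, rate β) prior on the exponential rate λ, the posterior after n observations with total T = Σxᵢ is Gamma(α+n, β+T).
Sum of observations T = 32.6 seconds; n = 11.
Posterior: Gamma(4.94+11, 12.28+32.6) = Gamma(15.94, 44.88).
The predictive distribution for the next observation is Lomax; its mean is β/(α−1) = 44.88/14.94 = 3.0040.

3.0040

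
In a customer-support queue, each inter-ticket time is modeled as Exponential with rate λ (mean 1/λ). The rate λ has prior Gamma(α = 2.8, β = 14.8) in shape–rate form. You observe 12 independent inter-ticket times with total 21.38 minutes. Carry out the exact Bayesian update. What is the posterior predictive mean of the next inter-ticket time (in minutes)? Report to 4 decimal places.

2.6217

With a Gamma(shape α, rate β) prior on the exponential rate λ, the posterior after n observations with total T = Σxᵢ is Gamma(α+n, β+T).
Posterior: Gamma(2.8+12, 14.8+21.38) = Gamma(14.8, 36.18).
The predictive distribution for the next observation is Lomax; its mean is β/(α−1) = 36.18/13.8 = 2.6217.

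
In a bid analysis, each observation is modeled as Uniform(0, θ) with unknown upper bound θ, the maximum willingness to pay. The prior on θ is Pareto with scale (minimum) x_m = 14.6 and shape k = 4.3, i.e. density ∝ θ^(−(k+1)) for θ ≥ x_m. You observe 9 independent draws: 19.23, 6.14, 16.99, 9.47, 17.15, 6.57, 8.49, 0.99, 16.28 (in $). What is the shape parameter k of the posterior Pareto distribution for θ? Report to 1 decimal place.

13.3

A Pareto(scale x_m, shape k) prior on the upper bound θ of Uniform(0, θ) is conjugate: posterior is Pareto(max(x_m, max xᵢ), k + n).
Sample maximum = 19.23; prior scale x_m = 14.6 → posterior scale = max = 19.23.
Posterior shape = 4.3 + 9 = 13.3.
Posterior shape k = 13.3.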